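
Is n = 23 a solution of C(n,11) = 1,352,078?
Yes

Explanation: C(23,11) = 23·22·21·20·19·18·17·16·15·14·13/11! = 53,970,627,110,400/39,916,800 = 1,352,078, which equals 1,352,078.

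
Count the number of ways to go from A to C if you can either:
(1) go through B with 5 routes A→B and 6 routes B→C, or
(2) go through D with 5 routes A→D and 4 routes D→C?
Route via B: 5×6=30. Route via D: 5×4=20. Total: 50.

Answer: 50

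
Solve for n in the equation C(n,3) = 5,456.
33

Reasoning: C(n,3) = n(n−1)(n−2)/3! is increasing in n, and n(n−1)(n−2) = 3!·5,456 = 32,736 ≈ (n−1)^3 gives n ≈ 33.0. Check: C(31,3) = 4,495, C(32,3) = 4,960, C(33,3) = 5,456 ✓. So n = 33.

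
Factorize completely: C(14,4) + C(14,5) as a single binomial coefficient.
By Pascal's identity: C(14,4) + C(14,5) = C(15,5) = 3,003.
Final answer: C(15,5)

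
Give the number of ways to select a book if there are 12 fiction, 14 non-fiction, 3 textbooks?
29

Reasoning: By the addition principle: 12 + 14 + 3 = 29.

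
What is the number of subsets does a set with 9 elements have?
512

Working:
Each element can be included or excluded: 2^9 = 512.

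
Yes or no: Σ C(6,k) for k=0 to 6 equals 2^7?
No

Explanation: Binomial theorem: Σ C(6,k) = (1+1)^6 = 2^6 = 64; RHS 2^7 = 128.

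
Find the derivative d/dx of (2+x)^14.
14(2+x)^13

Reasoning: Using the power rule: d/dx (2+x)^14 = 14(2+x)^{13}.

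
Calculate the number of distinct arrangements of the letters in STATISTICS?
50,400

Reasoning: Word has 10 letters (S=3, T=3, A=1, I=2, C=1). Arrangements: 10!/Π(k!) = 50,400.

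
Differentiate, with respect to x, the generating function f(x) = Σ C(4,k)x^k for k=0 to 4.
Σ k·C(4,k)x^(k-1) for k=1 to 4

Solution: Term-by-term differentiation gives Σ k·C(4,k)x^{k-1} for k=1 to 4.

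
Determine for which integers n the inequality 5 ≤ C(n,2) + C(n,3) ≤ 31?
C(3,2)+C(3,3)=4; C(4,2)+C(4,3)=10; C(5,2)+C(5,3)=20; C(6,2)+C(6,3)=35. So valid n = 4, 5.

Answer: 4, 5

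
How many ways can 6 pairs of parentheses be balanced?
132

Reasoning: Using the Catalan number formula: C_n = C(2n, n) / (n+1)
C_6 = C(12, 6) / (6+1)
     = 924 / 7
     = 132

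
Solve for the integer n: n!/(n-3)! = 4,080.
17

Working:
n!/(n-3)! = n×(n-1)×(n-2), a product of 3 consecutive integers ≈ (n−1)^3. 4,080^(1/3) + 1 ≈ 17.0; check n = 17: 17×16×15 = 4,080 ✓. So n = 17.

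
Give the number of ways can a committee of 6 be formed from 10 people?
210
C(10,6) = 10! / (6! × (10-6)!)
         = 10! / (6! × 4!)
         = 210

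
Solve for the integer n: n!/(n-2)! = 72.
9

Solution: n!/(n-2)! = n×(n-1), a product of 2 consecutive integers ≈ (n−0.5)^2. 72^(1/2) + 0.5 ≈ 9.0; check n = 9: 9×8 = 72 ✓. So n = 9.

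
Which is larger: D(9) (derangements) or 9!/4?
D(9) = (9-1)·[D(8) + D(7)] = 8·[14,833 + 1,854] = 133,496; 9!/4 = 362,880/4 = 90,720.

Answer: D(9)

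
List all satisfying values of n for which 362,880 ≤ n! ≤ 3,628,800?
n! is strictly increasing; 9! = 362,880 and 10! = 3,628,800, so valid n = 9, 10.

Answer: 9, 10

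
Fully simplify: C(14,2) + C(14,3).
By Pascal's identity: C(15,3) = 455.

Answer: 455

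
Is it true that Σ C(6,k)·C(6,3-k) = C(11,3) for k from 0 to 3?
False

Working:
Vandermonde's identity gives C(12,3) = 220; RHS C(11,3) = 165.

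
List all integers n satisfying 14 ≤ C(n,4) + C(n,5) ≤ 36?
6

Solution: C(5,4)+C(5,5)=6; C(6,4)+C(6,5)=21; C(7,4)+C(7,5)=56. So valid n = 6.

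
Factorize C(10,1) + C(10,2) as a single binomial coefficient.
C(11,2)
By Pascal's identity: C(10,1) + C(10,2) = C(11,2) = 55.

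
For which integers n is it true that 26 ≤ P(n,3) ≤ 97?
5

Working:
P(4,3)=24; P(5,3)=60; P(6,3)=120. So valid n = 5.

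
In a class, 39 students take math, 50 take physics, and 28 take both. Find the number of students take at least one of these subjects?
|A∪B| = |A|+|B|-|A∩B| = 39+50-28 = 61.

Answer: 61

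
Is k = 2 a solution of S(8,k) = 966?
S(8,2) = 2·S(7,2) + S(7,1) = 2·63 + 1 = 127, which does not equal 966.

Answer: No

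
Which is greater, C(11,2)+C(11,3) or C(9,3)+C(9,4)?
C(11,2)+C(11,3)
First=220, Second=210.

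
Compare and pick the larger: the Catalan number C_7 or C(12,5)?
C(12,5)

Reasoning: C_7 = C(14,7)/(7+1) = 3,432/8 = 429; C(12,5) = 792.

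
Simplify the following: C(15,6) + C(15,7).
11,440
By Pascal's identity: C(16,7) = 11,440.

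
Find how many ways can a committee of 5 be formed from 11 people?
462

Reasoning: C(11,5) = 11! / (5! × (11-5)!)
         = 11! / (5! × 6!)
         = 462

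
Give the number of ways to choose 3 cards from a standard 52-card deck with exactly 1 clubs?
9,633

Explanation: 13 clubs and 39 non-clubs: C(13,1) × C(39,2) = 13 × 741 = 9,633.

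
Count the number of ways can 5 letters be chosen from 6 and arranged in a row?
720

Working:
P(6,5) = 6!/(6-5)! = 720.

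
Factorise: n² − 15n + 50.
(n − 5)(n − 10)

Working:
Seek roots whose sum is 15 and product is 50: (5, 10). So n² − 15n + 50 = (n − 5)(n − 10).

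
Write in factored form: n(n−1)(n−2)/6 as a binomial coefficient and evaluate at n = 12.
C(n,3); C(12,3) = 220

Solution: n(n−1)(n−2)/6 = n!/(3!(n−3)!) = C(n,3). At n = 12: C(12,3) = 220.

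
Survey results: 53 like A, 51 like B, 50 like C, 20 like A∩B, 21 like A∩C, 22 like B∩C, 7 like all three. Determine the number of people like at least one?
|A∪B∪C| = 53+51+50-20-21-22+7 = 98.
Final answer: 98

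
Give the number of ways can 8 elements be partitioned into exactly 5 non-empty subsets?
1,050
This equals S(8,5), the Stirling number of the 2nd kind.
Using the Stirling recurrence: S(n,k) = k·S(n-1,k) + S(n-1,k-1)
S(8,5) = 5·S(7,5) + S(7,4)
         = 5·140 + 350
         = 700 + 350
         = 1,050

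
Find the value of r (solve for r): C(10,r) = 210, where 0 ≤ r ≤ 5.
4

Reasoning: C(10,r) is increasing for 0 ≤ r ≤ 5. Stepping up (C(10,r+1) = C(10,r)·(10−r)/(r+1)): C(10,1) = 10, C(10,2) = 45, C(10,3) = 120, C(10,4) = 210 ✓. So r = 4.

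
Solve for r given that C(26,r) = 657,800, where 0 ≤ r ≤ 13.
7

Solution: C(26,r) is increasing for 0 ≤ r ≤ 13. Stepping up (C(26,r+1) = C(26,r)·(26−r)/(r+1)): C(26,1) = 26, C(26,2) = 325, C(26,3) = 2,600, C(26,4) = 14,950, C(26,5) = 65,780, C(26,6) = 230,230, C(26,7) = 657,800 ✓. So r = 7.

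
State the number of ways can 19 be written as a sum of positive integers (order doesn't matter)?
490
Pentagonal recurrence p(n) = p(n−1) + p(n−2) − p(n−5) − p(n−7) + …: p(19) = p(18) + p(17) − p(14) − p(12) + p(7) + p(4) = 385 + 297 − 135 − 77 + 15 + 5 = 490.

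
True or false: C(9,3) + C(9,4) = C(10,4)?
True

Working:
Pascal's identity C(n,k) + C(n,k+1) = C(n+1,k+1): 84 + 126 = 210 = C(10,4).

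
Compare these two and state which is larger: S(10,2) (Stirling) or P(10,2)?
S(10,2)

Working:
S(10,2) = 2·S(9,2) + S(9,1) = 2·255 + 1 = 511; P(10,2) = 90.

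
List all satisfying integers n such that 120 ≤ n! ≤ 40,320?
n! is strictly increasing; 5! = 120 and 8! = 40,320, so valid n = 5, 6, 7, 8.

Answer: 5, 6, 7, 8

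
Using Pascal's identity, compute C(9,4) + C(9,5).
252

Working:
C(9,4) + C(9,5) = C(10,5) = 252.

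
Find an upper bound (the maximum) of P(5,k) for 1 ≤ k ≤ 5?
120

Working:
P(5,k) increases in k, so maximum at k = 5: 5! = 120.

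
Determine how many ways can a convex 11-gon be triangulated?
4,862

Using the Catalan number formula: C_n = C(2n, n) / (n+1)
C_9 = C(18, 9) / (9+1)
     = 48620 / 10
     = 4,862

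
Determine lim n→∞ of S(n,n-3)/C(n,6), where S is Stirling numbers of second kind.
15

Solution: The leading term of S(n,n-3) as a polynomial in n is (5)!!·C(n,6), so the ratio → (5)!! = 15.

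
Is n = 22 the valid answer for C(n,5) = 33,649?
No

Solution: C(22,5) = 22·21·20·19·18/5! = 3,160,080/120 = 26,334, which does not equal 33,649.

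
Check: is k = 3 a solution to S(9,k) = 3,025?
Yes
S(9,3) = 3·S(8,3) + S(8,2) = 3·966 + 127 = 3,025, which equals 3,025.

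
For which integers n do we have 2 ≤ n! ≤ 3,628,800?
2, 3, 4, 5, 6, 7, 8, 9, 10

Explanation: n! is strictly increasing; 2! = 2 and 10! = 3,628,800, so valid n = 2, 3, 4, 5, 6, 7, 8, 9, 10.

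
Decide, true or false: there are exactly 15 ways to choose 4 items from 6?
True

Working:
C(6,4) = 15.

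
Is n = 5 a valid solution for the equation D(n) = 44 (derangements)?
Yes
D(5) = (5-1)·[D(4) + D(3)] = 4·[9 + 2] = 44, which equals 44.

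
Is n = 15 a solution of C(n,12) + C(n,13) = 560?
Yes

Working:
C(15,12) + C(15,13) = 455 + 105 = 560, which equals 560.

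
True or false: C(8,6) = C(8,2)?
Symmetry C(n,k) = C(n,n-k): C(8,6) = 28 and C(8,2) = 28. Both sides agree, so the statement holds.

Answer: True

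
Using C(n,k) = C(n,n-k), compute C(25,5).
53,130

Explanation: C(25,5) = C(25,20) = 53,130.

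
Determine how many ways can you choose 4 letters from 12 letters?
495
C(12,4) = 12! / (4! × (12-4)!)
         = 12! / (4! × 8!)
         = 495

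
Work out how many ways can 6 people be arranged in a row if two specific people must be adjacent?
240

Reasoning: Treat pair as unit: (6-1)! arrangements × 2 internal orders = 240.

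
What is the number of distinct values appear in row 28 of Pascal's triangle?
15

Working:
Row 28 has entries C(28,0)..C(28,28); by symmetry C(28,k)=C(28,28-k), giving 15 distinct values.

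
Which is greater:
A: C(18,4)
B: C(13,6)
A=C(18,4)=3,060, B=C(13,6)=1,716.
Final answer: A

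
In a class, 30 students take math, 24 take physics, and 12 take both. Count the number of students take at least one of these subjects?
|A∪B| = |A|+|B|-|A∩B| = 30+24-12 = 42.
Final answer: 42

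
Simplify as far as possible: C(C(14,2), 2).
4,095

Explanation: C(14,2) = 91, then C(91, 2) = 4,095.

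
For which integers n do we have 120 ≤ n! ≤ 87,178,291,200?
5, 6, 7, 8, 9, 10, 11, 12, 13, 14

n! is strictly increasing; 5! = 120 and 14! = 87,178,291,200, so valid n = 5, 6, 7, 8, 9, 10, 11, 12, 13, 14.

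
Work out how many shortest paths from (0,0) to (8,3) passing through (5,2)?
84

Working:
To (5,2): C(7,5)=21. From there: C(4,3)=4. Total: 84.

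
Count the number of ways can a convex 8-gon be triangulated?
132

Solution: Using the Catalan number formula: C_n = C(2n, n) / (n+1)
C_6 = C(12, 6) / (6+1)
     = 924 / 7
     = 132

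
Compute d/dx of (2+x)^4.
4(2+x)^3
Using the power rule: d/dx (2+x)^4 = 4(2+x)^{3}.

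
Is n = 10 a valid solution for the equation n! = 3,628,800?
10! = 10·9! = 10·362,880 = 3,628,800, which equals 3,628,800.
Final answer: Yes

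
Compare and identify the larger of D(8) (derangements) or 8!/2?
D(8) = (8-1)·[D(7) + D(6)] = 7·[1,854 + 265] = 14,833; 8!/2 = 40,320/2 = 20,160.
Final answer: 8!/2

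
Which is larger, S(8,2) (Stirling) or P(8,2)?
S(8,2)

Solution: S(8,2) = 2·S(7,2) + S(7,1) = 2·63 + 1 = 127; P(8,2) = 56.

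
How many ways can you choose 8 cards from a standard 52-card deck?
752,538,150

Reasoning: C(52,8) = 752,538,150.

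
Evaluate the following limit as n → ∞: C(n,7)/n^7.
C(n,7) ≈ n^7/7! for large n. Limit = 1/7! = 1/5040.
Final answer: 1/5040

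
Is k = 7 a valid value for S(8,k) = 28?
Yes

S(8,7) = 7·S(7,7) + S(7,6) = 7·1 + 21 = 28, which equals 28.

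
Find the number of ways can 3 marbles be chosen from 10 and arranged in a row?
720
P(10,3) = 10!/(10-3)! = 720.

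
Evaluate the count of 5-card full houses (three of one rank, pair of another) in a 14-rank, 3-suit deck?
546

Explanation: Triple rank: 14. Triple suits: C(3,3)=1. Pair rank: 13. Pair suits: C(3,2)=3. Total: 546.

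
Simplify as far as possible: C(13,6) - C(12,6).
792

Solution: C(13,6) - C(12,6) = C(12,5) = 792.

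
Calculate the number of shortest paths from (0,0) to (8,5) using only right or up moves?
1,287

Reasoning: Choose 8 rights from 13 moves: C(13,8) = 1,287.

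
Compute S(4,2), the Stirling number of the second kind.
7

Reasoning: Using the Stirling recurrence: S(n,k) = k·S(n-1,k) + S(n-1,k-1)
S(4,2) = 2·S(3,2) + S(3,1)
         = 2·3 + 1
         = 6 + 1
         = 7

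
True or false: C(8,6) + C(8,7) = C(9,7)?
True
Pascal's identity: LHS = 28 + 8 = 36; RHS = C(9,7) = 36. Both sides agree, so the statement holds.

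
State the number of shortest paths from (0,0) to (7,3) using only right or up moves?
120
Choose 7 rights from 10 moves: C(10,7) = 120.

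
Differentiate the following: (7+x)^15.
15(7+x)^14

Reasoning: Using the power rule: d/dx (7+x)^15 = 15(7+x)^{14}.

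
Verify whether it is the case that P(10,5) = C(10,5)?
P(10,5) = 30,240 but C(10,5) = 252; they differ by a factor of 5! = 120, so the statement does not hold.

Answer: False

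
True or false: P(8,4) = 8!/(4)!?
True

Explanation: Permutation formula P(n,k) = n!/(n-k)!: 8!/4! = 40,320/24 = 1,680 = P(8,4). The statement holds.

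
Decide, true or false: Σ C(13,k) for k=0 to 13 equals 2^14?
False

Reasoning: Binomial theorem: Σ C(13,k) = (1+1)^13 = 2^13 = 8,192; RHS 2^14 = 16,384.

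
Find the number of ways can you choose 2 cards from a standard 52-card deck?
C(52,2) = 1,326.

Answer: 1,326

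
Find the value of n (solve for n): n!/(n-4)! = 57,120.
17

Explanation: n!/(n-4)! = n×(n-1)×(n-2)×(n-3), a product of 4 consecutive integers ≈ (n−1.5)^4. 57,120^(1/4) + 1.5 ≈ 17.0; check n = 17: 17×16×15×14 = 57,120 ✓. So n = 17.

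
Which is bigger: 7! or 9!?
9!

Working:
7!=5,040, 9!=362,880. 9! > 7!.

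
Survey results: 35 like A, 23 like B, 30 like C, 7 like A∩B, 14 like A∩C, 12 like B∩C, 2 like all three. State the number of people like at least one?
|A∪B∪C| = 35+23+30-7-14-12+2 = 57.

Answer: 57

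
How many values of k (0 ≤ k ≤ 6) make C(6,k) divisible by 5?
3

Checking C(6,k) mod 5 for k = 0..6: divisible at k = 2, 3, 4. That's 3 values.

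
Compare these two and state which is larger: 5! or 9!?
5!=120, 9!=362,880. 9! > 5!.

Answer: 9!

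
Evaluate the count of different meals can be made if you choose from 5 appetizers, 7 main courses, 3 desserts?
By the multiplication principle: 5 × 7 × 3 = 105.

Answer: 105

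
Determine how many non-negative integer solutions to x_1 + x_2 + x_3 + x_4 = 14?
680

C(14+4-1, 4-1) = 680.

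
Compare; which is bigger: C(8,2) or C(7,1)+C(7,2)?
Equal

Solution: By Pascal's identity: C(8,2) = C(7,1)+C(7,2) = 28. Equal.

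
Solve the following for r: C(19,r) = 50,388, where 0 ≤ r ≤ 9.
7

Working:
C(19,r) is increasing for 0 ≤ r ≤ 9. Stepping up (C(19,r+1) = C(19,r)·(19−r)/(r+1)): C(19,1) = 19, C(19,2) = 171, C(19,3) = 969, C(19,4) = 3,876, C(19,5) = 11,628, C(19,6) = 27,132, C(19,7) = 50,388 ✓. So r = 7.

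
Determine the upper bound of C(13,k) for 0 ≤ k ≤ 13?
1,716

Reasoning: Maximum at k = 6 or k = 7: C(13,6) = 1,716.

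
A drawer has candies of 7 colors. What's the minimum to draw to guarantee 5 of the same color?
29

Reasoning: Worst case: 4 of each = 28. One more: 29.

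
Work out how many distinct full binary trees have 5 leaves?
Using the Catalan number formula: C_n = C(2n, n) / (n+1)
C_4 = C(8, 4) / (4+1)
     = 70 / 5
     = 14

Answer: 14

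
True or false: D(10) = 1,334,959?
False

Explanation: Derangements of 10 elements: D(10) = (10-1)·[D(9) + D(8)] = 9·[133,496 + 14,833] = 1,334,961.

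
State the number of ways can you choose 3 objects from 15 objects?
455

C(15,3) = 15! / (3! × (15-3)!)
         = 15! / (3! × 12!)
         = 455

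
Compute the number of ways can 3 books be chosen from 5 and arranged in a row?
P(5,3) = 5!/(5-3)! = 60.

Answer: 60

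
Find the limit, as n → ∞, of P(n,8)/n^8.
1

Working:
P(n,8) = n(n-1)···(n-7) ≈ n^8 for large n. Limit = 1.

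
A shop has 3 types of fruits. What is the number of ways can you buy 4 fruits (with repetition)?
15

Working:
Stars and bars: C(4+3-1, 4) = C(6, 4) = 15.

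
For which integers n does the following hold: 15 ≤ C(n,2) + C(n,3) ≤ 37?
5, 6

C(4,2)+C(4,3)=10; C(5,2)+C(5,3)=20; C(6,2)+C(6,3)=35; C(7,2)+C(7,3)=56. So valid n = 5, 6.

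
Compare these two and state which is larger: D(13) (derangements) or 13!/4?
D(13) = (13-1)·[D(12) + D(11)] = 12·[176,214,841 + 14,684,570] = 2,290,792,932; 13!/4 = 6,227,020,800/4 = 1,556,755,200.

Answer: D(13)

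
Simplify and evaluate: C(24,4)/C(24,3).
C(n,k+1)/C(n,k) = (n−k)/(k+1). Here (24−3)/(3+1) = 21/4 = 21/4.

Answer: 21/4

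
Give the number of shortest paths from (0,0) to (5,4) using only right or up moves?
126

Explanation: Choose 5 rights from 9 moves: C(9,5) = 126.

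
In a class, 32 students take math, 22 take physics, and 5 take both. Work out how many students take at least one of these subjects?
49

|A∪B| = |A|+|B|-|A∩B| = 32+22-5 = 49.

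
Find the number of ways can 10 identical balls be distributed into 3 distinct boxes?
C(10+3-1, 3-1) = C(12, 2) = 66.
Final answer: 66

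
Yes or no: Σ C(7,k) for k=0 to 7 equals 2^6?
No

Reasoning: Binomial theorem: Σ C(7,k) = (1+1)^7 = 2^7 = 128; RHS 2^6 = 64.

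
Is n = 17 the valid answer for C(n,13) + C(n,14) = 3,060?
Yes

C(17,13) + C(17,14) = 2,380 + 680 = 3,060, which equals 3,060.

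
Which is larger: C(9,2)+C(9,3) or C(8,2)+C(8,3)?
C(9,2)+C(9,3)

Explanation: First=120, Second=84.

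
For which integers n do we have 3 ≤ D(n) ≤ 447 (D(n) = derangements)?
4, 5, 6

Working:
Using D(n) = (n−1)[D(n−1) + D(n−2)] with D(1)=0, D(2)=1: D(3)=2; D(4)=9; D(5)=44; D(6)=265; D(7)=1,854. So valid n = 4, 5, 6.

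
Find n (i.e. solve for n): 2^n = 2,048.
11
2,048 = 1,024 × 2 = 2^10 × 2^1 = 2^11, so n = 11.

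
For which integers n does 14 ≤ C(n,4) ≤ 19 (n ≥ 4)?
6

C(5,4)=5; C(6,4)=15; C(7,4)=35. So valid n = 6.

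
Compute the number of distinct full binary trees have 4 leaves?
5

Reasoning: Using the Catalan number formula: C_n = C(2n, n) / (n+1)
C_3 = C(6, 3) / (3+1)
     = 20 / 4
     = 5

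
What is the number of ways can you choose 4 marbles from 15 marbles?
1,365

Reasoning: C(15,4) = 15! / (4! × (15-4)!)
         = 15! / (4! × 11!)
         = 1,365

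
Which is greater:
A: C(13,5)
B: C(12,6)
A=C(13,5)=1,287, B=C(12,6)=924.

Answer: A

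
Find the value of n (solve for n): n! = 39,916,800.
n! is strictly increasing. 9! = 362,880, 10! = 3,628,800, 11! = 39,916,800 ✓. So n = 11.

Answer: 11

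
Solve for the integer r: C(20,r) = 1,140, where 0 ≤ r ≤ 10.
3
C(20,r) is increasing for 0 ≤ r ≤ 10. Stepping up (C(20,r+1) = C(20,r)·(20−r)/(r+1)): C(20,1) = 20, C(20,2) = 190, C(20,3) = 1,140 ✓. So r = 3.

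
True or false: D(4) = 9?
True

Explanation: Derangements of 4 elements: D(4) = (4-1)·[D(3) + D(2)] = 3·[2 + 1] = 9.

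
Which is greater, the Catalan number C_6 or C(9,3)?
C_6

Working:
C_6 = C(12,6)/(6+1) = 924/7 = 132; C(9,3) = 84.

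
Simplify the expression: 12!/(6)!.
665,280

Reasoning: This equals 12×11×...×7 = 665,280.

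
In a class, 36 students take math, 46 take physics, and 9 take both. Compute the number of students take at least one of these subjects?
73

|A∪B| = |A|+|B|-|A∩B| = 36+46-9 = 73.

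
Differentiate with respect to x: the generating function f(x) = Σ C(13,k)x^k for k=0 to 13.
Σ k·C(13,k)x^(k-1) for k=1 to 13

Term-by-term differentiation gives Σ k·C(13,k)x^{k-1} for k=1 to 13.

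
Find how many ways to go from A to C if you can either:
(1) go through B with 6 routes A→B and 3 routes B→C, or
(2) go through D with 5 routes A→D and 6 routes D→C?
Route via B: 6×3=18. Route via D: 5×6=30. Total: 48.
Final answer: 48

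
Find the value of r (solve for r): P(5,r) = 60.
3

Reasoning: P(5,r) = 5·4·…·(5−r+1), a product of r factors. Multiplying down from 5: 5 = 5; 5·4 = 20; 5·4·3 = 60 ✓ (3 factors). So r = 3.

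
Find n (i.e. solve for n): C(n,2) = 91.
14

Working:
C(n,2) = n(n−1)/2! is increasing in n, and n(n−1) = 2!·91 = 182 ≈ (n−0.5)^2 gives n ≈ 14.0. Check: C(12,2) = 66, C(13,2) = 78, C(14,2) = 91 ✓. So n = 14.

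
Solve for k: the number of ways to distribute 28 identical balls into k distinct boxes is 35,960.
5

Reasoning: Stars and bars: the count is C(28+k−1, k−1), increasing in k. k=3: C(30,2) = 435, k=4: C(31,3) = 4,495, k=5: C(32,4) = 35,960 ✓. So k = 5.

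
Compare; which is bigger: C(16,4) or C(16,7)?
C(16,4)=1,820, C(16,7)=11,440.
Final answer: C(16,7)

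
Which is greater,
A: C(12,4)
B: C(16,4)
A=C(12,4)=495, B=C(16,4)=1,820.
Final answer: B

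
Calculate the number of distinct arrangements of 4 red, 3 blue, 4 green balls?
11,550

Explanation: Multinomial: 11!/(4! × 3! × 4!) = 11,550.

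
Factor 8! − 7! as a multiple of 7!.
8! − 7! = 8·7! − 7! = (8 − 1)·7! = 7 × 7! = 35,280.
Final answer: 7 × 7! = 35,280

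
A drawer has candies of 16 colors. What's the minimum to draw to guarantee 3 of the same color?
33

Solution: Worst case: 2 of each = 32. One more: 33.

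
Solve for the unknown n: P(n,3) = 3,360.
P(n,3) = n(n−1)(n−2) is increasing in n; n(n−1)(n−2) ≈ (n−1)^3 = 3,360 gives n ≈ 16.0. Check: P(14,3) = 2,184, P(15,3) = 2,730, P(16,3) = 3,360 ✓. So n = 16.
Final answer: 16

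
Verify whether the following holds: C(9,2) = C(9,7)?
True

Explanation: Symmetry C(n,k) = C(n,n-k): C(9,2) = 36 and C(9,7) = 36. Both sides agree, so the statement holds.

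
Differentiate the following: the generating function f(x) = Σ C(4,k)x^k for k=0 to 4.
Σ k·C(4,k)x^(k-1) for k=1 to 4

Reasoning: Term-by-term differentiation gives Σ k·C(4,k)x^{k-1} for k=1 to 4.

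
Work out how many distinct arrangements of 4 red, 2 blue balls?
15

Multinomial: 6!/(4! × 2!) = 15.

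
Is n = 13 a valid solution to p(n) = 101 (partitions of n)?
Pentagonal recurrence p(n) = p(n−1) + p(n−2) − p(n−5) − p(n−7) + …: p(13) = p(12) + p(11) − p(8) − p(6) + p(1) = 77 + 56 − 22 − 11 + 1 = 101, which equals 101.

Answer: Yes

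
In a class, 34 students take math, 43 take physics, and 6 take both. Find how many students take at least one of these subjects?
|A∪B| = |A|+|B|-|A∩B| = 34+43-6 = 71.

Answer: 71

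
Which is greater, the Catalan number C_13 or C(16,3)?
C_13

Reasoning: C_13 = C(26,13)/(13+1) = 10,400,600/14 = 742,900; C(16,3) = 560.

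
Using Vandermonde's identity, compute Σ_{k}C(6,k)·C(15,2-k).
= C(6+15,2) = C(21,2) = 210.

Answer: 210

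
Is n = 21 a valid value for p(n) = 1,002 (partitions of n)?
No

Working:
Pentagonal recurrence p(n) = p(n−1) + p(n−2) − p(n−5) − p(n−7) + …: p(21) = p(20) + p(19) − p(16) − p(14) + p(9) + p(6) = 627 + 490 − 231 − 135 + 30 + 11 = 792, which does not equal 1,002.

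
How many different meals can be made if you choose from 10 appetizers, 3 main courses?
30

Reasoning: By the multiplication principle: 10 × 3 = 30.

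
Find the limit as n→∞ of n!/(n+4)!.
0

n!/(n+4)! = 1/[(n+1)(n+2)···(n+4)] → 0 as n → ∞.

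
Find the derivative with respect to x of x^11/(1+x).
(11x^10(1+x) - x^11)/(1+x)²

Working:
Quotient rule: [11x^{10}(1+x) - x^11]/(1+x)².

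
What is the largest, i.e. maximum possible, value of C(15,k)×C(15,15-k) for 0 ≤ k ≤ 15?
41,409,225

Explanation: C(15,k)·C(15,15-k) = C(15,k)², maximised at the centre k = 7: C(15,7)² = 41,409,225.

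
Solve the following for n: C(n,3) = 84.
9

C(n,3) = n(n−1)(n−2)/3! is increasing in n, and n(n−1)(n−2) = 3!·84 = 504 ≈ (n−1)^3 gives n ≈ 9.0. Check: C(7,3) = 35, C(8,3) = 56, C(9,3) = 84 ✓. So n = 9.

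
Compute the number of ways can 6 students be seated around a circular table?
Circular arrangements: (6-1)! = 120.
Final answer: 120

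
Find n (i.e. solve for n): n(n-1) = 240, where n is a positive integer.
n² − n − 240 = 0, so n = (1 ± √(1 + 4·240))/2 = (1 ± √961)/2 = (1 ± 31)/2, i.e. n = 16 or n = -15. Taking the positive root, n = 16 (check: 16×15 = 240).

Answer: 16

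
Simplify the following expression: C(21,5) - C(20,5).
4,845
C(21,5) - C(20,5) = C(20,4) = 4,845.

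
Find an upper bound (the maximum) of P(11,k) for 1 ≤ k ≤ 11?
P(11,k) increases in k, so maximum at k = 11: 11! = 39,916,800.

Answer: 39,916,800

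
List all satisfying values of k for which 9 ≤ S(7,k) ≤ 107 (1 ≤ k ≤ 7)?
2, 6

S(7,1)=1; S(7,2)=63; S(7,3)=301; S(7,4)=350; S(7,5)=140; S(7,6)=21; S(7,7)=1. So valid k = 2, 6.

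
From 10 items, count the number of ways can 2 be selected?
C(10,2) = 10! / (2! × (10-2)!)
         = 10! / (2! × 8!)
         = 45
Final answer: 45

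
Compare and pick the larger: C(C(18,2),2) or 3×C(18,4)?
C(C(18,2),2)

Solution: C(C(18,2),2)=11,628, 3×C(18,4)=9,180.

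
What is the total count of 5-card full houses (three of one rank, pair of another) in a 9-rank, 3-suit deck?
216

Solution: Triple rank: 9. Triple suits: C(3,3)=1. Pair rank: 8. Pair suits: C(3,2)=3. Total: 216.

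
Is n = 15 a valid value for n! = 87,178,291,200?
No

Reasoning: 15! = 15·14! = 15·87,178,291,200 = 1,307,674,368,000, which does not equal 87,178,291,200.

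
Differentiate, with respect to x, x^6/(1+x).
(6x^5(1+x) - x^6)/(1+x)²

Quotient rule: [6x^{5}(1+x) - x^6]/(1+x)².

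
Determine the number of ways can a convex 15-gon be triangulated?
Using the Catalan number formula: C_n = C(2n, n) / (n+1)
C_13 = C(26, 13) / (13+1)
     = 10400600 / 14
     = 742,900
Final answer: 742,900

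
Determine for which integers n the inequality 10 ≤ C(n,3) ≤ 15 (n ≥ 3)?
5
C(4,3)=4; C(5,3)=10; C(6,3)=20. So valid n = 5.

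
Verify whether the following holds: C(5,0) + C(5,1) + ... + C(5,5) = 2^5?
True

Explanation: Binomial theorem with x = y = 1: Σ C(5,i) = (1+1)^5 = 2^5 = 32. The statement holds.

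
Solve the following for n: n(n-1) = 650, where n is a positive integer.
26

Working:
n² − n − 650 = 0, so n = (1 ± √(1 + 4·650))/2 = (1 ± √2,601)/2 = (1 ± 51)/2, i.e. n = 26 or n = -25. Taking the positive root, n = 26 (check: 26×25 = 650).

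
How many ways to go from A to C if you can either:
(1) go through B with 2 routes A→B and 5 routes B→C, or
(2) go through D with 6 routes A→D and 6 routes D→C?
Route via B: 2×5=10. Route via D: 6×6=36. Total: 46.

Answer: 46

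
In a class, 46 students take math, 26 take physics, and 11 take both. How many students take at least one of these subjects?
61

Working:
|A∪B| = |A|+|B|-|A∩B| = 46+26-11 = 61.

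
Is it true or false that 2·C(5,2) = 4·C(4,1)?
False

Working:
Absorption identity k·C(n,k) = n·C(n-1,k-1). LHS = 2·10 = 20; RHS = 4·4 = 16.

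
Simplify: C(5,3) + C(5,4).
15

Reasoning: By Pascal's identity: C(6,4) = 15.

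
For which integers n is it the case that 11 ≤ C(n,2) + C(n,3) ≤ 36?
5, 6

Working:
C(4,2)+C(4,3)=10; C(5,2)+C(5,3)=20; C(6,2)+C(6,3)=35; C(7,2)+C(7,3)=56. So valid n = 5, 6.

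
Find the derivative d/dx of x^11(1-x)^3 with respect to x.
Product rule: 11x^{10}(1-x)^{3} + x^11·(-3)(1-x)^{2}.
Final answer: 11x^10(1-x)^3 - 3x^11(1-x)^2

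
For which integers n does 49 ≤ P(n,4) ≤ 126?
5

Explanation: P(4,4)=24; P(5,4)=120; P(6,4)=360. So valid n = 5.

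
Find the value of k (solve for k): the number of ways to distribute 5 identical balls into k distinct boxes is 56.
4

Reasoning: Stars and bars: the count is C(5+k−1, k−1), increasing in k. k=2: C(6,1) = 6, k=3: C(7,2) = 21, k=4: C(8,3) = 56 ✓. So k = 4.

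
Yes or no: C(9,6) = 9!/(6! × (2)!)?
No

Solution: The correct denominator is 6!×3!, giving C(9,6) = 84; the stated RHS is 9!/(6!×2!) = 252 ≠ 84, so the statement does not hold.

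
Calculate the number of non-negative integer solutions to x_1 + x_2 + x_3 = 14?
120

C(14+3-1, 3-1) = 120.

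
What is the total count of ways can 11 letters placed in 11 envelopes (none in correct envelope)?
14,684,570

Explanation: Using D(n) = (n-1)[D(n-1) + D(n-2)]:
D(11) = (11-1) × [D(10) + D(9)]
      = 10 × [1334961 + 133496]
      = 10 × 1468457
      = 14,684,570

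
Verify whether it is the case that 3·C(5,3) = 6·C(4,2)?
False

Explanation: Absorption identity k·C(n,k) = n·C(n-1,k-1). LHS = 3·10 = 30; RHS = 6·6 = 36.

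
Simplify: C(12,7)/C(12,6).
6/7

Explanation: C(n,k+1)/C(n,k) = (n−k)/(k+1). Here (12−6)/(6+1) = 6/7 = 6/7.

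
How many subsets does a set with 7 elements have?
128

Explanation: Each element can be included or excluded: 2^7 = 128.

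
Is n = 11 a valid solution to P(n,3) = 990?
Yes

Solution: P(11,3) = 11·10·9 = 990, which equals 990.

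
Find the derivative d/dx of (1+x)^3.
3(1+x)^2

Solution: Using the power rule: d/dx (1+x)^3 = 3(1+x)^{2}.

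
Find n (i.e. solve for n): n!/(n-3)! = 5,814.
19
n!/(n-3)! = n×(n-1)×(n-2), a product of 3 consecutive integers ≈ (n−1)^3. 5,814^(1/3) + 1 ≈ 19.0; check n = 19: 19×18×17 = 5,814 ✓. So n = 19.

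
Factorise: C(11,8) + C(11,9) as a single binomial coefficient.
C(12,9)

By Pascal's identity: C(11,8) + C(11,9) = C(12,9) = 220.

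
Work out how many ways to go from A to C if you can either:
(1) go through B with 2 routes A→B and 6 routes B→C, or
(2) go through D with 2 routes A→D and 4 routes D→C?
Route via B: 2×6=12. Route via D: 2×4=8. Total: 20.

Answer: 20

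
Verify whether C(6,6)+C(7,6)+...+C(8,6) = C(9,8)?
False
Hockey stick identity gives Σ = C(9,7) = 36; RHS C(9,8) = 9.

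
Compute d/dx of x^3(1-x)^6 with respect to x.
3x^2(1-x)^6 - 6x^3(1-x)^5

Product rule: 3x^{2}(1-x)^{6} + x^3·(-6)(1-x)^{5}.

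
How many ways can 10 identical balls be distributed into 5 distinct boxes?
1,001

Reasoning: C(10+5-1, 5-1) = C(14, 4) = 1,001.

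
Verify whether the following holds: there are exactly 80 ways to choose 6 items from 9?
C(9,6) = 84 ≠ 80.

Answer: False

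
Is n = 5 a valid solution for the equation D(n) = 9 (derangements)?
D(5) = (5-1)·[D(4) + D(3)] = 4·[9 + 2] = 44, which does not equal 9.
Final answer: No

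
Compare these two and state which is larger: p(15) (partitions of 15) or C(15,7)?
C(15,7)

Reasoning: Pentagonal recurrence p(n) = p(n−1) + p(n−2) − p(n−5) − p(n−7) + …: p(15) = p(14) + p(13) − p(10) − p(8) + p(3) + p(0) = 135 + 101 − 42 − 22 + 3 + 1 = 176; C(15,7) = 6,435.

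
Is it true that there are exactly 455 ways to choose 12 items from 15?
True

Working:
C(15,12) = 455.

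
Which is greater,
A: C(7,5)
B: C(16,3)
A=C(7,5)=21, B=C(16,3)=560.
Final answer: B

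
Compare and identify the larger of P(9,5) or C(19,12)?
C(19,12)

Solution: P(9,5)=15,120, C(19,12)=50,388.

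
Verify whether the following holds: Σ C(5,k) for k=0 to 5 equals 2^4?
Binomial theorem: Σ C(5,k) = (1+1)^5 = 2^5 = 32; RHS 2^4 = 16.
Final answer: False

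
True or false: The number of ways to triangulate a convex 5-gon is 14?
False

Working:
Triangulations of a convex 5-gon are counted by the Catalan number C_3: C_3 = C(6,3)/(3+1) = 20/4 = 5.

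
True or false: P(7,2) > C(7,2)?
True

Working:
P(7,2) = 42 and C(7,2) = 21; P(n,r) = r! × C(n,r) so P > C whenever r ≥ 2.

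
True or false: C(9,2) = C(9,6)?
False

Explanation: C(9,2) = 36 but C(9,6) = 84; symmetry gives C(9,2) = C(9,7), not C(9,6).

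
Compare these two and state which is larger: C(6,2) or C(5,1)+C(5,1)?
C(6,2)

Working:
C(6,2)=15; C(5,1)+C(5,1)=5+5=10.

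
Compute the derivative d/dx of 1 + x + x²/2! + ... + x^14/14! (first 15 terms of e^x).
1 + x + x²/2! + ... + x^13/13!

Working:
Differentiating term by term gives the first 14 terms of e^x.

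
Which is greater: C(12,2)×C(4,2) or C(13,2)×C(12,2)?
C(13,2)×C(12,2)

C(12,2)×C(4,2)=396, C(13,2)×C(12,2)=5,148.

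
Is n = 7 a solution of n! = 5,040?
Yes

Solution: 7! = 7·6! = 7·720 = 5,040, which equals 5,040.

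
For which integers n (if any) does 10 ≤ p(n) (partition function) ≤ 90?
Tabulating p(n) via p(n) = p(n−1) + p(n−2) − p(n−5) − p(n−7) + …: p(5)=7; p(6)=11; p(7)=15; p(8)=22; p(9)=30; p(10)=42; p(11)=56; p(12)=77; p(13)=101. So valid n = 6, 7, 8, 9, 10, 11, 12.
Final answer: 6, 7, 8, 9, 10, 11, 12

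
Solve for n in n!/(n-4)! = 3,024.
9

Working:
n!/(n-4)! = n×(n-1)×(n-2)×(n-3), a product of 4 consecutive integers ≈ (n−1.5)^4. 3,024^(1/4) + 1.5 ≈ 8.9; check n = 9: 9×8×7×6 = 3,024 ✓. So n = 9.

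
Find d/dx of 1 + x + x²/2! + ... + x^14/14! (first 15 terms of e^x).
1 + x + x²/2! + ... + x^13/13!

Differentiating term by term gives the first 14 terms of e^x.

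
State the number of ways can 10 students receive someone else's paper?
1,334,961

Explanation: Using D(n) = (n-1)[D(n-1) + D(n-2)]:
D(10) = (10-1) × [D(9) + D(8)]
      = 9 × [133496 + 14833]
      = 9 × 148329
      = 1,334,961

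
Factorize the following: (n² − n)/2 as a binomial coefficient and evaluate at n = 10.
(n² − n)/2 = n(n−1)/2 = C(n,2). At n = 10: C(10,2) = 45.

Answer: C(n,2); C(10,2) = 45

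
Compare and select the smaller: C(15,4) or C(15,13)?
C(15,13)

Reasoning: C(15,4)=1,365, C(15,13)=105.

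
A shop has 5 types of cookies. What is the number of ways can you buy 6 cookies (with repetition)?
210
Stars and bars: C(6+5-1, 6) = C(10, 6) = 210.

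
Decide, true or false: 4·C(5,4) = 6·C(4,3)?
False

Solution: Absorption identity k·C(n,k) = n·C(n-1,k-1). LHS = 4·5 = 20; RHS = 6·4 = 24.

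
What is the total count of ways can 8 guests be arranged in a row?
40,320
Arrangements of 8 distinct objects: 8! = 40,320.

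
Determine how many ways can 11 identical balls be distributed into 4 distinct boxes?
C(11+4-1, 4-1) = C(14, 3) = 364.

Answer: 364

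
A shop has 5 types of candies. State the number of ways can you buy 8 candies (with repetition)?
495

Reasoning: Stars and bars: C(8+5-1, 8) = C(12, 8) = 495.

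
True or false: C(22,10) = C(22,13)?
C(22,10) = 646,646 but C(22,13) = 497,420; symmetry gives C(22,10) = C(22,12), not C(22,13).
Final answer: False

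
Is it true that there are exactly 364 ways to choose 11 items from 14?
C(14,11) = 364.

Answer: True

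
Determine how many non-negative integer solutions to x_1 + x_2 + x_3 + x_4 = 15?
816

Reasoning: C(15+4-1, 4-1) = 816.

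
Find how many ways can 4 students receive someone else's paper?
9

Explanation: Using D(n) = (n-1)[D(n-1) + D(n-2)]:
D(4) = (4-1) × [D(3) + D(2)]
      = 3 × [2 + 1]
      = 3 × 3
      = 9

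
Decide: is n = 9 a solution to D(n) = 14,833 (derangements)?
D(9) = (9-1)·[D(8) + D(7)] = 8·[14,833 + 1,854] = 133,496, which does not equal 14,833.
Final answer: No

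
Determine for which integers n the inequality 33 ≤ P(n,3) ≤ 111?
5
P(4,3)=24; P(5,3)=60; P(6,3)=120. So valid n = 5.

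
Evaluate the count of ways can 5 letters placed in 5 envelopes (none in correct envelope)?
44

Solution: Using D(n) = (n-1)[D(n-1) + D(n-2)]:
D(5) = (5-1) × [D(4) + D(3)]
      = 4 × [9 + 2]
      = 4 × 11
      = 44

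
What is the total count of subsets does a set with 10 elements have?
Each element can be included or excluded: 2^10 = 1,024.
Final answer: 1,024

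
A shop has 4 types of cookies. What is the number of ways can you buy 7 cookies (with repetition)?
120

Explanation: Stars and bars: C(7+4-1, 7) = C(10, 7) = 120.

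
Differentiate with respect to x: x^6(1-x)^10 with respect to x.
Product rule: 6x^{5}(1-x)^{10} + x^6·(-10)(1-x)^{9}.
Final answer: 6x^5(1-x)^10 - 10x^6(1-x)^9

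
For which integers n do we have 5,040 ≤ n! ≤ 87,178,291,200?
7, 8, 9, 10, 11, 12, 13, 14

Explanation: n! is strictly increasing; 7! = 5,040 and 14! = 87,178,291,200, so valid n = 7, 8, 9, 10, 11, 12, 13, 14.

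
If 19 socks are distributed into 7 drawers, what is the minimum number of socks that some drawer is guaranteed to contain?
Pigeonhole: ⌈19/7⌉ = 3.

Answer: 3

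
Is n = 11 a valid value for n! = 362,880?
No

Working:
11! = 11·10! = 11·3,628,800 = 39,916,800, which does not equal 362,880.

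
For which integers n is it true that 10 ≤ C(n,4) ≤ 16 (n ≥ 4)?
6

Solution: C(5,4)=5; C(6,4)=15; C(7,4)=35. So valid n = 6.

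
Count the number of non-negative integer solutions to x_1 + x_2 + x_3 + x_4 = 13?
C(13+4-1, 4-1) = 560.

Answer: 560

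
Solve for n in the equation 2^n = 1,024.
10

2^10 = 1,024, so n = 10.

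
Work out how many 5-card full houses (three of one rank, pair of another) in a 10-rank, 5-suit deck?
Triple rank: 10. Triple suits: C(5,3)=10. Pair rank: 9. Pair suits: C(5,2)=10. Total: 9,000.
Final answer: 9,000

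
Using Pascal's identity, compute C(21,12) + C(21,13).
C(21,12) + C(21,13) = C(22,13) = 497,420.
Final answer: 497,420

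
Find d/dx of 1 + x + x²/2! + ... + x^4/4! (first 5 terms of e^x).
1 + x + x²/2! + ... + x^3/3!

Differentiating term by term gives the first 4 terms of e^x.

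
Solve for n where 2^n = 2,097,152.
21

Solution: 2,097,152 = 1,024 × 1,024 × 2 = 2^10 × 2^10 × 2^1 = 2^21, so n = 21.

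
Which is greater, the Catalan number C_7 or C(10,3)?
C_7 = C(14,7)/(7+1) = 3,432/8 = 429; C(10,3) = 120.
Final answer: C_7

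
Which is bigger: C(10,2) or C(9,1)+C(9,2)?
Equal
By Pascal's identity: C(10,2) = C(9,1)+C(9,2) = 45. Equal.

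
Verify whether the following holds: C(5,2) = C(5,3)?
True

Symmetry C(n,k) = C(n,n-k): C(5,2) = 10 and C(5,3) = 10. Both sides agree, so the statement holds.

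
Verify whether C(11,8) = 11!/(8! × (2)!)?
False

Solution: The correct denominator is 8!×3!, giving C(11,8) = 165; the stated RHS is 11!/(8!×2!) = 495 ≠ 165, so the statement does not hold.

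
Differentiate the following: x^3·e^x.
Product rule: d/dx[x^3]·e^x + x^3·d/dx[e^x] = 3x^{2}e^x + x^3e^x.

Answer: (3x^2 + x^3)e^x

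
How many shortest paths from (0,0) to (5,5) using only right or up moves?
252

Reasoning: Choose 5 rights from 10 moves: C(10,5) = 252.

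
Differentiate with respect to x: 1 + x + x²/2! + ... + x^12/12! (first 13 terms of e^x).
1 + x + x²/2! + ... + x^11/11!

Solution: Differentiating term by term gives the first 12 terms of e^x.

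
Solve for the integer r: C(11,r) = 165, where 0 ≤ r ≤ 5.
3

Working:
C(11,r) is increasing for 0 ≤ r ≤ 5. Stepping up (C(11,r+1) = C(11,r)·(11−r)/(r+1)): C(11,1) = 11, C(11,2) = 55, C(11,3) = 165 ✓. So r = 3.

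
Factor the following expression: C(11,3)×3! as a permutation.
P(11,3)

Working:
C(11,3)×3! = [11!/(3!(8)!)]×3! = 11!/(8)! = P(11,3) = 990.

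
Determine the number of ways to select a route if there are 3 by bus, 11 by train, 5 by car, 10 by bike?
By the addition principle: 3 + 11 + 5 + 10 = 29.

Answer: 29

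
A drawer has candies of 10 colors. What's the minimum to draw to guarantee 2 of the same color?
Worst case: 1 of each = 10. One more: 11.

Answer: 11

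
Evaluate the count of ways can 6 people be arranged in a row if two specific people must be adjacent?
240
Treat pair as unit: (6-1)! arrangements × 2 internal orders = 240.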